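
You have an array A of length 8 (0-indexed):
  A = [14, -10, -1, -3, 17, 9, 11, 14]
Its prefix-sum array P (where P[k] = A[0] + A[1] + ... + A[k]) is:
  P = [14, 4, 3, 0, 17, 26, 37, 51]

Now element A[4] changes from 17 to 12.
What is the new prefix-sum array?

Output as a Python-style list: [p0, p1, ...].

Change: A[4] 17 -> 12, delta = -5
P[k] for k < 4: unchanged (A[4] not included)
P[k] for k >= 4: shift by delta = -5
  P[0] = 14 + 0 = 14
  P[1] = 4 + 0 = 4
  P[2] = 3 + 0 = 3
  P[3] = 0 + 0 = 0
  P[4] = 17 + -5 = 12
  P[5] = 26 + -5 = 21
  P[6] = 37 + -5 = 32
  P[7] = 51 + -5 = 46

Answer: [14, 4, 3, 0, 12, 21, 32, 46]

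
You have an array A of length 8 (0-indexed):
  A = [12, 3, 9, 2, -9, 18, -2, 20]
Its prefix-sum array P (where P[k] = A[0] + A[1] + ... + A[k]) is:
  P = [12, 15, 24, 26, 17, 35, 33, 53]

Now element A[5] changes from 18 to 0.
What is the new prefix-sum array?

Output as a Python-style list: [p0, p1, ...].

Change: A[5] 18 -> 0, delta = -18
P[k] for k < 5: unchanged (A[5] not included)
P[k] for k >= 5: shift by delta = -18
  P[0] = 12 + 0 = 12
  P[1] = 15 + 0 = 15
  P[2] = 24 + 0 = 24
  P[3] = 26 + 0 = 26
  P[4] = 17 + 0 = 17
  P[5] = 35 + -18 = 17
  P[6] = 33 + -18 = 15
  P[7] = 53 + -18 = 35

Answer: [12, 15, 24, 26, 17, 17, 15, 35]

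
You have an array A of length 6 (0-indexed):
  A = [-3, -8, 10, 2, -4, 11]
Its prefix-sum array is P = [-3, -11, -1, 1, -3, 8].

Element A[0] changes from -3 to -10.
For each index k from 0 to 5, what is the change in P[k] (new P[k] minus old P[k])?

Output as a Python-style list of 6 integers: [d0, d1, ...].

Element change: A[0] -3 -> -10, delta = -7
For k < 0: P[k] unchanged, delta_P[k] = 0
For k >= 0: P[k] shifts by exactly -7
Delta array: [-7, -7, -7, -7, -7, -7]

Answer: [-7, -7, -7, -7, -7, -7]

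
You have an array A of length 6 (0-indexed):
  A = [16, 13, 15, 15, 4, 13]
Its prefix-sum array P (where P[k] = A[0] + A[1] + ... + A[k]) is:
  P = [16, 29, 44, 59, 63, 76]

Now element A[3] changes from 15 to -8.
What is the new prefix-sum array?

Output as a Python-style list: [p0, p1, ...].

Change: A[3] 15 -> -8, delta = -23
P[k] for k < 3: unchanged (A[3] not included)
P[k] for k >= 3: shift by delta = -23
  P[0] = 16 + 0 = 16
  P[1] = 29 + 0 = 29
  P[2] = 44 + 0 = 44
  P[3] = 59 + -23 = 36
  P[4] = 63 + -23 = 40
  P[5] = 76 + -23 = 53

Answer: [16, 29, 44, 36, 40, 53]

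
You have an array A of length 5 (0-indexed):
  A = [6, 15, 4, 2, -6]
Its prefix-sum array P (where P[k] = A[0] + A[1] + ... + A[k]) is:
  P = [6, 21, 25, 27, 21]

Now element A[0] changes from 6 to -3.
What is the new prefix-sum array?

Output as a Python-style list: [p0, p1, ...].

Change: A[0] 6 -> -3, delta = -9
P[k] for k < 0: unchanged (A[0] not included)
P[k] for k >= 0: shift by delta = -9
  P[0] = 6 + -9 = -3
  P[1] = 21 + -9 = 12
  P[2] = 25 + -9 = 16
  P[3] = 27 + -9 = 18
  P[4] = 21 + -9 = 12

Answer: [-3, 12, 16, 18, 12]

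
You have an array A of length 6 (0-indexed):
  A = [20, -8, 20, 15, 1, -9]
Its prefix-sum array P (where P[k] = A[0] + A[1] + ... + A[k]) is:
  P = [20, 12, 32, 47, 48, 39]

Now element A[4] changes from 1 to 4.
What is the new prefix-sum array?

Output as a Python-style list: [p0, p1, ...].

Answer: [20, 12, 32, 47, 51, 42]

Derivation:
Change: A[4] 1 -> 4, delta = 3
P[k] for k < 4: unchanged (A[4] not included)
P[k] for k >= 4: shift by delta = 3
  P[0] = 20 + 0 = 20
  P[1] = 12 + 0 = 12
  P[2] = 32 + 0 = 32
  P[3] = 47 + 0 = 47
  P[4] = 48 + 3 = 51
  P[5] = 39 + 3 = 42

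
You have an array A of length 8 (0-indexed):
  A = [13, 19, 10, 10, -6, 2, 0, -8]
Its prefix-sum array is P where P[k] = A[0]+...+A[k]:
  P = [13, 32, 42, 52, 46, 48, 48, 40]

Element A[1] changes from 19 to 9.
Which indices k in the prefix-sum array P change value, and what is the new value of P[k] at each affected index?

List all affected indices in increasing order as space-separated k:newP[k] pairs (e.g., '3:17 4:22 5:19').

P[k] = A[0] + ... + A[k]
P[k] includes A[1] iff k >= 1
Affected indices: 1, 2, ..., 7; delta = -10
  P[1]: 32 + -10 = 22
  P[2]: 42 + -10 = 32
  P[3]: 52 + -10 = 42
  P[4]: 46 + -10 = 36
  P[5]: 48 + -10 = 38
  P[6]: 48 + -10 = 38
  P[7]: 40 + -10 = 30

Answer: 1:22 2:32 3:42 4:36 5:38 6:38 7:30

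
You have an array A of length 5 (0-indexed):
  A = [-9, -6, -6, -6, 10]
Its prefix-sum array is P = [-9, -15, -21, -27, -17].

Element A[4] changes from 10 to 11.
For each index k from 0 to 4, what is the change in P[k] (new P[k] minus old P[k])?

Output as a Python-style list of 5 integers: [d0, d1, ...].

Element change: A[4] 10 -> 11, delta = 1
For k < 4: P[k] unchanged, delta_P[k] = 0
For k >= 4: P[k] shifts by exactly 1
Delta array: [0, 0, 0, 0, 1]

Answer: [0, 0, 0, 0, 1]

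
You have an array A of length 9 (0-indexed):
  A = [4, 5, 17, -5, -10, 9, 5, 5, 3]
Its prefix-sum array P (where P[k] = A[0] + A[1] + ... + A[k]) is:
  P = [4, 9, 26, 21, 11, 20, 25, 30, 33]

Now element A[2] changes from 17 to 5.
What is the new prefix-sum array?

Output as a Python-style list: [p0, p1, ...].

Answer: [4, 9, 14, 9, -1, 8, 13, 18, 21]

Derivation:
Change: A[2] 17 -> 5, delta = -12
P[k] for k < 2: unchanged (A[2] not included)
P[k] for k >= 2: shift by delta = -12
  P[0] = 4 + 0 = 4
  P[1] = 9 + 0 = 9
  P[2] = 26 + -12 = 14
  P[3] = 21 + -12 = 9
  P[4] = 11 + -12 = -1
  P[5] = 20 + -12 = 8
  P[6] = 25 + -12 = 13
  P[7] = 30 + -12 = 18
  P[8] = 33 + -12 = 21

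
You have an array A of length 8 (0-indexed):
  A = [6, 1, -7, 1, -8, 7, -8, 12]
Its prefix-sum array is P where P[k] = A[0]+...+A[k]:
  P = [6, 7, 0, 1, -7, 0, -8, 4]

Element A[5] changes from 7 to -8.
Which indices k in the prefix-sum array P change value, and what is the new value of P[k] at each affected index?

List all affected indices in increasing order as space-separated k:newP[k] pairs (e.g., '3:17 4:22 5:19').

Answer: 5:-15 6:-23 7:-11

Derivation:
P[k] = A[0] + ... + A[k]
P[k] includes A[5] iff k >= 5
Affected indices: 5, 6, ..., 7; delta = -15
  P[5]: 0 + -15 = -15
  P[6]: -8 + -15 = -23
  P[7]: 4 + -15 = -11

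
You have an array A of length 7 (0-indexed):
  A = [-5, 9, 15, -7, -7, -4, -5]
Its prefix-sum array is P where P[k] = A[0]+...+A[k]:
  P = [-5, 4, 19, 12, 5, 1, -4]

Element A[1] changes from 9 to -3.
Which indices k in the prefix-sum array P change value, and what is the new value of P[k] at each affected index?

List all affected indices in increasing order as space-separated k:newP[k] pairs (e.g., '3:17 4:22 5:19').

Answer: 1:-8 2:7 3:0 4:-7 5:-11 6:-16

Derivation:
P[k] = A[0] + ... + A[k]
P[k] includes A[1] iff k >= 1
Affected indices: 1, 2, ..., 6; delta = -12
  P[1]: 4 + -12 = -8
  P[2]: 19 + -12 = 7
  P[3]: 12 + -12 = 0
  P[4]: 5 + -12 = -7
  P[5]: 1 + -12 = -11
  P[6]: -4 + -12 = -16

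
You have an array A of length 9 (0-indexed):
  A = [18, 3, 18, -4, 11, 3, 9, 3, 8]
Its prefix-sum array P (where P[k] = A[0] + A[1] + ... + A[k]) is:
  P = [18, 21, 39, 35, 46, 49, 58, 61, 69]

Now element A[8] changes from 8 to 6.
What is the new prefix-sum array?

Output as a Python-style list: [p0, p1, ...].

Answer: [18, 21, 39, 35, 46, 49, 58, 61, 67]

Derivation:
Change: A[8] 8 -> 6, delta = -2
P[k] for k < 8: unchanged (A[8] not included)
P[k] for k >= 8: shift by delta = -2
  P[0] = 18 + 0 = 18
  P[1] = 21 + 0 = 21
  P[2] = 39 + 0 = 39
  P[3] = 35 + 0 = 35
  P[4] = 46 + 0 = 46
  P[5] = 49 + 0 = 49
  P[6] = 58 + 0 = 58
  P[7] = 61 + 0 = 61
  P[8] = 69 + -2 = 67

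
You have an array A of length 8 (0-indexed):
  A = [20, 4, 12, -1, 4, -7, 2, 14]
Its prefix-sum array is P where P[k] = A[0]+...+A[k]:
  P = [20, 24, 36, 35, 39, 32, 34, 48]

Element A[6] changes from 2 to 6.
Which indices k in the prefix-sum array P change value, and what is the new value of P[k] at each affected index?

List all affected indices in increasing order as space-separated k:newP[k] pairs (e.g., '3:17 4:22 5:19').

P[k] = A[0] + ... + A[k]
P[k] includes A[6] iff k >= 6
Affected indices: 6, 7, ..., 7; delta = 4
  P[6]: 34 + 4 = 38
  P[7]: 48 + 4 = 52

Answer: 6:38 7:52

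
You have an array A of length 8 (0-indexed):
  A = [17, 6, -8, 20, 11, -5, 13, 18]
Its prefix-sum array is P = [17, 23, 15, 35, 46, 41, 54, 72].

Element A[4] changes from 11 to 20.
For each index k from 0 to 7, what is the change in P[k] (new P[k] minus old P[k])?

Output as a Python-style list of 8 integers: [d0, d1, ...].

Element change: A[4] 11 -> 20, delta = 9
For k < 4: P[k] unchanged, delta_P[k] = 0
For k >= 4: P[k] shifts by exactly 9
Delta array: [0, 0, 0, 0, 9, 9, 9, 9]

Answer: [0, 0, 0, 0, 9, 9, 9, 9]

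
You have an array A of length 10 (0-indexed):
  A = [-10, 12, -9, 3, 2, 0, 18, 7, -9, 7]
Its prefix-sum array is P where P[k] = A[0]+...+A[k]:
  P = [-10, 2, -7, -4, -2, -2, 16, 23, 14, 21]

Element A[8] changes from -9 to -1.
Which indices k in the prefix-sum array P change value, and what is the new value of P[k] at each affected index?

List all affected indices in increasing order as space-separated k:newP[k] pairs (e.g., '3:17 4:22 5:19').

Answer: 8:22 9:29

Derivation:
P[k] = A[0] + ... + A[k]
P[k] includes A[8] iff k >= 8
Affected indices: 8, 9, ..., 9; delta = 8
  P[8]: 14 + 8 = 22
  P[9]: 21 + 8 = 29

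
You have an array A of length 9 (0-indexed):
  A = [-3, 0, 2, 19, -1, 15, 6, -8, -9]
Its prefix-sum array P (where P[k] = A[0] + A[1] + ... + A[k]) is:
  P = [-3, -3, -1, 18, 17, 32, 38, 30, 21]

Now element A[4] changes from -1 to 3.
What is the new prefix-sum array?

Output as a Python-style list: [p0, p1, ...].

Change: A[4] -1 -> 3, delta = 4
P[k] for k < 4: unchanged (A[4] not included)
P[k] for k >= 4: shift by delta = 4
  P[0] = -3 + 0 = -3
  P[1] = -3 + 0 = -3
  P[2] = -1 + 0 = -1
  P[3] = 18 + 0 = 18
  P[4] = 17 + 4 = 21
  P[5] = 32 + 4 = 36
  P[6] = 38 + 4 = 42
  P[7] = 30 + 4 = 34
  P[8] = 21 + 4 = 25

Answer: [-3, -3, -1, 18, 21, 36, 42, 34, 25]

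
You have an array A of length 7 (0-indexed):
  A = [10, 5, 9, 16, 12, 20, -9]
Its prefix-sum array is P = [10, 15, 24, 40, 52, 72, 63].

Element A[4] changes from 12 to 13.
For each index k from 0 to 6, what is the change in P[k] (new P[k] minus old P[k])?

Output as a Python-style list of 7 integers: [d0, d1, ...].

Element change: A[4] 12 -> 13, delta = 1
For k < 4: P[k] unchanged, delta_P[k] = 0
For k >= 4: P[k] shifts by exactly 1
Delta array: [0, 0, 0, 0, 1, 1, 1]

Answer: [0, 0, 0, 0, 1, 1, 1]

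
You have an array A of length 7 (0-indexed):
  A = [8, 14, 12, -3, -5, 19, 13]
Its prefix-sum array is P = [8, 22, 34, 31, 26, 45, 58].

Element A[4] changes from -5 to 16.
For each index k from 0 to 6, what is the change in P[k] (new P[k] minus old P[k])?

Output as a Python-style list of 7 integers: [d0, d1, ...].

Answer: [0, 0, 0, 0, 21, 21, 21]

Derivation:
Element change: A[4] -5 -> 16, delta = 21
For k < 4: P[k] unchanged, delta_P[k] = 0
For k >= 4: P[k] shifts by exactly 21
Delta array: [0, 0, 0, 0, 21, 21, 21]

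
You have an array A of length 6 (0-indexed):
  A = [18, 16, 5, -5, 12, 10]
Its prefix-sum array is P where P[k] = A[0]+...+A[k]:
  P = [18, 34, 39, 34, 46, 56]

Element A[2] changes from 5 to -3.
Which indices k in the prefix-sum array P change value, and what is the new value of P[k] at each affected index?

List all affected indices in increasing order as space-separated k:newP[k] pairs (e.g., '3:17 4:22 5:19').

P[k] = A[0] + ... + A[k]
P[k] includes A[2] iff k >= 2
Affected indices: 2, 3, ..., 5; delta = -8
  P[2]: 39 + -8 = 31
  P[3]: 34 + -8 = 26
  P[4]: 46 + -8 = 38
  P[5]: 56 + -8 = 48

Answer: 2:31 3:26 4:38 5:48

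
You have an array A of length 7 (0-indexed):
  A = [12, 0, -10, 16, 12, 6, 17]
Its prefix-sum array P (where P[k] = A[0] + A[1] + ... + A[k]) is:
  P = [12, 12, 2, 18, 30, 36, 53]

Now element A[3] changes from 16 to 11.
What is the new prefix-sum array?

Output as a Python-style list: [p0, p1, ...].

Change: A[3] 16 -> 11, delta = -5
P[k] for k < 3: unchanged (A[3] not included)
P[k] for k >= 3: shift by delta = -5
  P[0] = 12 + 0 = 12
  P[1] = 12 + 0 = 12
  P[2] = 2 + 0 = 2
  P[3] = 18 + -5 = 13
  P[4] = 30 + -5 = 25
  P[5] = 36 + -5 = 31
  P[6] = 53 + -5 = 48

Answer: [12, 12, 2, 13, 25, 31, 48]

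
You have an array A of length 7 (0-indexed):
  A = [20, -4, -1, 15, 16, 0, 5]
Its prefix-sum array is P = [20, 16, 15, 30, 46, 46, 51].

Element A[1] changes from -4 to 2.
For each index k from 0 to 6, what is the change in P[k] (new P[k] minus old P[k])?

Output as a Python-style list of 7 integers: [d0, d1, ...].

Answer: [0, 6, 6, 6, 6, 6, 6]

Derivation:
Element change: A[1] -4 -> 2, delta = 6
For k < 1: P[k] unchanged, delta_P[k] = 0
For k >= 1: P[k] shifts by exactly 6
Delta array: [0, 6, 6, 6, 6, 6, 6]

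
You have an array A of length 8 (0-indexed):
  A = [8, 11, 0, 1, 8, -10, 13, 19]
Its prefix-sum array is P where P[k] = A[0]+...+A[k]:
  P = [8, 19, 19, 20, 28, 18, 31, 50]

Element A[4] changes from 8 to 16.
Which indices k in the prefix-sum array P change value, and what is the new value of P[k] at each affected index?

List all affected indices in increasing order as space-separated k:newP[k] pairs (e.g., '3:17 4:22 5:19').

Answer: 4:36 5:26 6:39 7:58

Derivation:
P[k] = A[0] + ... + A[k]
P[k] includes A[4] iff k >= 4
Affected indices: 4, 5, ..., 7; delta = 8
  P[4]: 28 + 8 = 36
  P[5]: 18 + 8 = 26
  P[6]: 31 + 8 = 39
  P[7]: 50 + 8 = 58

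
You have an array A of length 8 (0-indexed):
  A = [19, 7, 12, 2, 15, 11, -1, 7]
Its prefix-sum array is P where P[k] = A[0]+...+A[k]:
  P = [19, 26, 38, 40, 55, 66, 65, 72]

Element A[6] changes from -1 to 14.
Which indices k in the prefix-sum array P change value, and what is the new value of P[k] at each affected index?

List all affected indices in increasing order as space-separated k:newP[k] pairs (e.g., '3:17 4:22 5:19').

P[k] = A[0] + ... + A[k]
P[k] includes A[6] iff k >= 6
Affected indices: 6, 7, ..., 7; delta = 15
  P[6]: 65 + 15 = 80
  P[7]: 72 + 15 = 87

Answer: 6:80 7:87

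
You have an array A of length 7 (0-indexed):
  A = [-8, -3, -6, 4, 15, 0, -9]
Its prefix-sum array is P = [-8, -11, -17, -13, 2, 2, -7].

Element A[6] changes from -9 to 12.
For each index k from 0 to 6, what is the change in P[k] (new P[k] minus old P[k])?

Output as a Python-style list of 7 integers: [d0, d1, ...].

Answer: [0, 0, 0, 0, 0, 0, 21]

Derivation:
Element change: A[6] -9 -> 12, delta = 21
For k < 6: P[k] unchanged, delta_P[k] = 0
For k >= 6: P[k] shifts by exactly 21
Delta array: [0, 0, 0, 0, 0, 0, 21]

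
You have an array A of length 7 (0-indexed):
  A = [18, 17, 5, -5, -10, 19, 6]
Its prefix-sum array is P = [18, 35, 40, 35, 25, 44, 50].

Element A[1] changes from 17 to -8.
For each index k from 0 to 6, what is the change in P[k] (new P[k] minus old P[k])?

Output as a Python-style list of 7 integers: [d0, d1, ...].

Answer: [0, -25, -25, -25, -25, -25, -25]

Derivation:
Element change: A[1] 17 -> -8, delta = -25
For k < 1: P[k] unchanged, delta_P[k] = 0
For k >= 1: P[k] shifts by exactly -25
Delta array: [0, -25, -25, -25, -25, -25, -25]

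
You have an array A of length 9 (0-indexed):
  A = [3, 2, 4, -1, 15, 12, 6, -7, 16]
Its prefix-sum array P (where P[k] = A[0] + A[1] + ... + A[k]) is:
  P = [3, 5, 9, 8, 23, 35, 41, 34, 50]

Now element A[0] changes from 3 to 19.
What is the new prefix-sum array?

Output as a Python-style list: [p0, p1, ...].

Change: A[0] 3 -> 19, delta = 16
P[k] for k < 0: unchanged (A[0] not included)
P[k] for k >= 0: shift by delta = 16
  P[0] = 3 + 16 = 19
  P[1] = 5 + 16 = 21
  P[2] = 9 + 16 = 25
  P[3] = 8 + 16 = 24
  P[4] = 23 + 16 = 39
  P[5] = 35 + 16 = 51
  P[6] = 41 + 16 = 57
  P[7] = 34 + 16 = 50
  P[8] = 50 + 16 = 66

Answer: [19, 21, 25, 24, 39, 51, 57, 50, 66]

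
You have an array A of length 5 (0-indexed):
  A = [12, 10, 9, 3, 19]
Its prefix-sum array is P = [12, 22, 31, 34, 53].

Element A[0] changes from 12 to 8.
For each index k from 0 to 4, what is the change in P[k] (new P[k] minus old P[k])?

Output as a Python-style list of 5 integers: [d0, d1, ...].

Element change: A[0] 12 -> 8, delta = -4
For k < 0: P[k] unchanged, delta_P[k] = 0
For k >= 0: P[k] shifts by exactly -4
Delta array: [-4, -4, -4, -4, -4]

Answer: [-4, -4, -4, -4, -4]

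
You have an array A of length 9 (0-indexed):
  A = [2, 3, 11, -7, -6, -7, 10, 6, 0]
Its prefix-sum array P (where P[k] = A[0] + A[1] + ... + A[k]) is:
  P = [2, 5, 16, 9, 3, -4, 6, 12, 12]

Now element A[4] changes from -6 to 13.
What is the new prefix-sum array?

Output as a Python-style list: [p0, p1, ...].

Change: A[4] -6 -> 13, delta = 19
P[k] for k < 4: unchanged (A[4] not included)
P[k] for k >= 4: shift by delta = 19
  P[0] = 2 + 0 = 2
  P[1] = 5 + 0 = 5
  P[2] = 16 + 0 = 16
  P[3] = 9 + 0 = 9
  P[4] = 3 + 19 = 22
  P[5] = -4 + 19 = 15
  P[6] = 6 + 19 = 25
  P[7] = 12 + 19 = 31
  P[8] = 12 + 19 = 31

Answer: [2, 5, 16, 9, 22, 15, 25, 31, 31]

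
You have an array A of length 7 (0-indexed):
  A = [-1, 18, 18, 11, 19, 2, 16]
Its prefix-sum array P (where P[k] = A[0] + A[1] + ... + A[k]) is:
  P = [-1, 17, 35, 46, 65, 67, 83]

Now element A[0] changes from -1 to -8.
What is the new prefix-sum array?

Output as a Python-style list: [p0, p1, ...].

Change: A[0] -1 -> -8, delta = -7
P[k] for k < 0: unchanged (A[0] not included)
P[k] for k >= 0: shift by delta = -7
  P[0] = -1 + -7 = -8
  P[1] = 17 + -7 = 10
  P[2] = 35 + -7 = 28
  P[3] = 46 + -7 = 39
  P[4] = 65 + -7 = 58
  P[5] = 67 + -7 = 60
  P[6] = 83 + -7 = 76

Answer: [-8, 10, 28, 39, 58, 60, 76]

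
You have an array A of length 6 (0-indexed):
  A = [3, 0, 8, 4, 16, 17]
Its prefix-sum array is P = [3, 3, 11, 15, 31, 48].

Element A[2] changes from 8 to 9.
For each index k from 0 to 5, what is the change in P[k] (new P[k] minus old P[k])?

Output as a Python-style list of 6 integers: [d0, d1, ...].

Element change: A[2] 8 -> 9, delta = 1
For k < 2: P[k] unchanged, delta_P[k] = 0
For k >= 2: P[k] shifts by exactly 1
Delta array: [0, 0, 1, 1, 1, 1]

Answer: [0, 0, 1, 1, 1, 1]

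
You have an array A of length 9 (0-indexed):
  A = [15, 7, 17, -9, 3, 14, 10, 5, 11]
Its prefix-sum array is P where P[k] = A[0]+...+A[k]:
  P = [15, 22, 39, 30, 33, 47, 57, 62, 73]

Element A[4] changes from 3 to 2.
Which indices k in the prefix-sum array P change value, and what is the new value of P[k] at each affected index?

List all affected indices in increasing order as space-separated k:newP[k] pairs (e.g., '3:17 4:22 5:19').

Answer: 4:32 5:46 6:56 7:61 8:72

Derivation:
P[k] = A[0] + ... + A[k]
P[k] includes A[4] iff k >= 4
Affected indices: 4, 5, ..., 8; delta = -1
  P[4]: 33 + -1 = 32
  P[5]: 47 + -1 = 46
  P[6]: 57 + -1 = 56
  P[7]: 62 + -1 = 61
  P[8]: 73 + -1 = 72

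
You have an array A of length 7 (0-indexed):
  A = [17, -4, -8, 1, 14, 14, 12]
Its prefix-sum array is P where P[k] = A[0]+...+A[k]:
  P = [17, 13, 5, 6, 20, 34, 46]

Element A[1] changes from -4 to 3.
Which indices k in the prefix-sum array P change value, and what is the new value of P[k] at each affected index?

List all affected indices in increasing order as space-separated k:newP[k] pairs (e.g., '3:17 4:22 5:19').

P[k] = A[0] + ... + A[k]
P[k] includes A[1] iff k >= 1
Affected indices: 1, 2, ..., 6; delta = 7
  P[1]: 13 + 7 = 20
  P[2]: 5 + 7 = 12
  P[3]: 6 + 7 = 13
  P[4]: 20 + 7 = 27
  P[5]: 34 + 7 = 41
  P[6]: 46 + 7 = 53

Answer: 1:20 2:12 3:13 4:27 5:41 6:53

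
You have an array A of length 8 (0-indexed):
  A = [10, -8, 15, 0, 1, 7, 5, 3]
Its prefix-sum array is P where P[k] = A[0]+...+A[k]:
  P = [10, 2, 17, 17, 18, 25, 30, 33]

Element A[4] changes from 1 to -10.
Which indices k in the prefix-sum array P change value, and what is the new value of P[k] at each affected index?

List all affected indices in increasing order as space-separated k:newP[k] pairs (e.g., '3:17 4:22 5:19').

P[k] = A[0] + ... + A[k]
P[k] includes A[4] iff k >= 4
Affected indices: 4, 5, ..., 7; delta = -11
  P[4]: 18 + -11 = 7
  P[5]: 25 + -11 = 14
  P[6]: 30 + -11 = 19
  P[7]: 33 + -11 = 22

Answer: 4:7 5:14 6:19 7:22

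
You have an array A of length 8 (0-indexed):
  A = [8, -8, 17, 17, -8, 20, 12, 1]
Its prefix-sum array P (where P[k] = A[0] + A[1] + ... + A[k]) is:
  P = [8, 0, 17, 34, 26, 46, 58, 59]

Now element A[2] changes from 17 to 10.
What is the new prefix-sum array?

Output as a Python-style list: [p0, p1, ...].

Answer: [8, 0, 10, 27, 19, 39, 51, 52]

Derivation:
Change: A[2] 17 -> 10, delta = -7
P[k] for k < 2: unchanged (A[2] not included)
P[k] for k >= 2: shift by delta = -7
  P[0] = 8 + 0 = 8
  P[1] = 0 + 0 = 0
  P[2] = 17 + -7 = 10
  P[3] = 34 + -7 = 27
  P[4] = 26 + -7 = 19
  P[5] = 46 + -7 = 39
  P[6] = 58 + -7 = 51
  P[7] = 59 + -7 = 52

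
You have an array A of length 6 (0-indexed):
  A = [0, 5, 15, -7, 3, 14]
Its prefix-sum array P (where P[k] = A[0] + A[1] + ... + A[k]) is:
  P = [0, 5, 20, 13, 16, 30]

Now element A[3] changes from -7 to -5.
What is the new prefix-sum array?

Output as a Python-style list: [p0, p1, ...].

Answer: [0, 5, 20, 15, 18, 32]

Derivation:
Change: A[3] -7 -> -5, delta = 2
P[k] for k < 3: unchanged (A[3] not included)
P[k] for k >= 3: shift by delta = 2
  P[0] = 0 + 0 = 0
  P[1] = 5 + 0 = 5
  P[2] = 20 + 0 = 20
  P[3] = 13 + 2 = 15
  P[4] = 16 + 2 = 18
  P[5] = 30 + 2 = 32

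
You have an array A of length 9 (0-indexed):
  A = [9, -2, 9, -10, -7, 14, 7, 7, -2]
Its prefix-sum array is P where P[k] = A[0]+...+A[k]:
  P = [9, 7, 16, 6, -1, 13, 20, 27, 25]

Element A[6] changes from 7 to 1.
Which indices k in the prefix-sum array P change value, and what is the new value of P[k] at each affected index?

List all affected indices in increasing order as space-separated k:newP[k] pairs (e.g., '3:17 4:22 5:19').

P[k] = A[0] + ... + A[k]
P[k] includes A[6] iff k >= 6
Affected indices: 6, 7, ..., 8; delta = -6
  P[6]: 20 + -6 = 14
  P[7]: 27 + -6 = 21
  P[8]: 25 + -6 = 19

Answer: 6:14 7:21 8:19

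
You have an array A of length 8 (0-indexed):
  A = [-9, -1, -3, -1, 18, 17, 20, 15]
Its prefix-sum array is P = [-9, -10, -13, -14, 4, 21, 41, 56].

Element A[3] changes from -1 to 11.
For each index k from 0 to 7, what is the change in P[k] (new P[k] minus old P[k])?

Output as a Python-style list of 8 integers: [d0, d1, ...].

Answer: [0, 0, 0, 12, 12, 12, 12, 12]

Derivation:
Element change: A[3] -1 -> 11, delta = 12
For k < 3: P[k] unchanged, delta_P[k] = 0
For k >= 3: P[k] shifts by exactly 12
Delta array: [0, 0, 0, 12, 12, 12, 12, 12]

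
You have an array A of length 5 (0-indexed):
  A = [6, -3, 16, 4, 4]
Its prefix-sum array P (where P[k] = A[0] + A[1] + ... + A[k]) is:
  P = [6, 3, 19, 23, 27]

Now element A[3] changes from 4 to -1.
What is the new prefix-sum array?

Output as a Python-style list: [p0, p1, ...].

Change: A[3] 4 -> -1, delta = -5
P[k] for k < 3: unchanged (A[3] not included)
P[k] for k >= 3: shift by delta = -5
  P[0] = 6 + 0 = 6
  P[1] = 3 + 0 = 3
  P[2] = 19 + 0 = 19
  P[3] = 23 + -5 = 18
  P[4] = 27 + -5 = 22

Answer: [6, 3, 19, 18, 22]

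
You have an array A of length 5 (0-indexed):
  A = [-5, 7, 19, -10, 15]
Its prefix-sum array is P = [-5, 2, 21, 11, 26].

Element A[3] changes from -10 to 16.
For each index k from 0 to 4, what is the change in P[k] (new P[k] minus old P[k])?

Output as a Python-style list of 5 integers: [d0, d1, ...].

Element change: A[3] -10 -> 16, delta = 26
For k < 3: P[k] unchanged, delta_P[k] = 0
For k >= 3: P[k] shifts by exactly 26
Delta array: [0, 0, 0, 26, 26]

Answer: [0, 0, 0, 26, 26]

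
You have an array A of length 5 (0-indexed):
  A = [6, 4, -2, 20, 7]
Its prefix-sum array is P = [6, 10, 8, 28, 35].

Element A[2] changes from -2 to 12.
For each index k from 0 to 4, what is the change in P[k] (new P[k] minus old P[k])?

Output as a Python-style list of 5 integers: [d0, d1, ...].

Element change: A[2] -2 -> 12, delta = 14
For k < 2: P[k] unchanged, delta_P[k] = 0
For k >= 2: P[k] shifts by exactly 14
Delta array: [0, 0, 14, 14, 14]

Answer: [0, 0, 14, 14, 14]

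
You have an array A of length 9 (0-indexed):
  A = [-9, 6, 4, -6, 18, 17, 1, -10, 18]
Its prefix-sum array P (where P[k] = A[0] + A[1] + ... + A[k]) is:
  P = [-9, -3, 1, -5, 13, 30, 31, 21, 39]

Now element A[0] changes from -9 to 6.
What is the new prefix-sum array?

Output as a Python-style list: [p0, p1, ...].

Answer: [6, 12, 16, 10, 28, 45, 46, 36, 54]

Derivation:
Change: A[0] -9 -> 6, delta = 15
P[k] for k < 0: unchanged (A[0] not included)
P[k] for k >= 0: shift by delta = 15
  P[0] = -9 + 15 = 6
  P[1] = -3 + 15 = 12
  P[2] = 1 + 15 = 16
  P[3] = -5 + 15 = 10
  P[4] = 13 + 15 = 28
  P[5] = 30 + 15 = 45
  P[6] = 31 + 15 = 46
  P[7] = 21 + 15 = 36
  P[8] = 39 + 15 = 54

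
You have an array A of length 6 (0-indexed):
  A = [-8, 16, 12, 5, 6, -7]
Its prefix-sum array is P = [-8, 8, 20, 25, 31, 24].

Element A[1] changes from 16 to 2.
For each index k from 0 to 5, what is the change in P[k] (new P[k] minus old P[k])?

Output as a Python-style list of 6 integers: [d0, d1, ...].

Answer: [0, -14, -14, -14, -14, -14]

Derivation:
Element change: A[1] 16 -> 2, delta = -14
For k < 1: P[k] unchanged, delta_P[k] = 0
For k >= 1: P[k] shifts by exactly -14
Delta array: [0, -14, -14, -14, -14, -14]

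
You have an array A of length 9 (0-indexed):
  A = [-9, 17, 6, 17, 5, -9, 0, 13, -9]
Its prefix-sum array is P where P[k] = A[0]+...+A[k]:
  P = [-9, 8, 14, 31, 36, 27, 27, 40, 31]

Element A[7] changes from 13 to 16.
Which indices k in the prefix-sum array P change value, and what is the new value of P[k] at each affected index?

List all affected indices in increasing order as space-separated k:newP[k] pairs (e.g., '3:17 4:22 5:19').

P[k] = A[0] + ... + A[k]
P[k] includes A[7] iff k >= 7
Affected indices: 7, 8, ..., 8; delta = 3
  P[7]: 40 + 3 = 43
  P[8]: 31 + 3 = 34

Answer: 7:43 8:34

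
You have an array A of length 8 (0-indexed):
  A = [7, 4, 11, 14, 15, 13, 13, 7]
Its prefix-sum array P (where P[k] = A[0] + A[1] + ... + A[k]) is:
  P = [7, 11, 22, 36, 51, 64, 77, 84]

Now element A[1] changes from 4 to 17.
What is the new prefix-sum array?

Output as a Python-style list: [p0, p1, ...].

Answer: [7, 24, 35, 49, 64, 77, 90, 97]

Derivation:
Change: A[1] 4 -> 17, delta = 13
P[k] for k < 1: unchanged (A[1] not included)
P[k] for k >= 1: shift by delta = 13
  P[0] = 7 + 0 = 7
  P[1] = 11 + 13 = 24
  P[2] = 22 + 13 = 35
  P[3] = 36 + 13 = 49
  P[4] = 51 + 13 = 64
  P[5] = 64 + 13 = 77
  P[6] = 77 + 13 = 90
  P[7] = 84 + 13 = 97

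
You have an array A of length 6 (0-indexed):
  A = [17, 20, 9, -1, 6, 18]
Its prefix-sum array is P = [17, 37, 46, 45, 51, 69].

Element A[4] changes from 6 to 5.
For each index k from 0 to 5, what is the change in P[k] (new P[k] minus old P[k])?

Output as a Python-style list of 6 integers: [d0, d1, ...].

Answer: [0, 0, 0, 0, -1, -1]

Derivation:
Element change: A[4] 6 -> 5, delta = -1
For k < 4: P[k] unchanged, delta_P[k] = 0
For k >= 4: P[k] shifts by exactly -1
Delta array: [0, 0, 0, 0, -1, -1]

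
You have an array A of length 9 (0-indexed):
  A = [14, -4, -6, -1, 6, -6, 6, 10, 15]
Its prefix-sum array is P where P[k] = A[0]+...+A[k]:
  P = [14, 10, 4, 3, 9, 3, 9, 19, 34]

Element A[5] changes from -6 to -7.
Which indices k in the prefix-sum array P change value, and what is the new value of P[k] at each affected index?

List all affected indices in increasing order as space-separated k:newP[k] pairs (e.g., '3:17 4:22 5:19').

P[k] = A[0] + ... + A[k]
P[k] includes A[5] iff k >= 5
Affected indices: 5, 6, ..., 8; delta = -1
  P[5]: 3 + -1 = 2
  P[6]: 9 + -1 = 8
  P[7]: 19 + -1 = 18
  P[8]: 34 + -1 = 33

Answer: 5:2 6:8 7:18 8:33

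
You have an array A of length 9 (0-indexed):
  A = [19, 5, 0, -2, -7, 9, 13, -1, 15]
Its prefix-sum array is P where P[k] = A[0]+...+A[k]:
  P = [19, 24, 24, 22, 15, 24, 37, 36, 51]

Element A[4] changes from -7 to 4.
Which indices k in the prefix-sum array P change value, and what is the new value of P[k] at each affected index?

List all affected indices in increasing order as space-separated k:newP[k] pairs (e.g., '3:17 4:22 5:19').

Answer: 4:26 5:35 6:48 7:47 8:62

Derivation:
P[k] = A[0] + ... + A[k]
P[k] includes A[4] iff k >= 4
Affected indices: 4, 5, ..., 8; delta = 11
  P[4]: 15 + 11 = 26
  P[5]: 24 + 11 = 35
  P[6]: 37 + 11 = 48
  P[7]: 36 + 11 = 47
  P[8]: 51 + 11 = 62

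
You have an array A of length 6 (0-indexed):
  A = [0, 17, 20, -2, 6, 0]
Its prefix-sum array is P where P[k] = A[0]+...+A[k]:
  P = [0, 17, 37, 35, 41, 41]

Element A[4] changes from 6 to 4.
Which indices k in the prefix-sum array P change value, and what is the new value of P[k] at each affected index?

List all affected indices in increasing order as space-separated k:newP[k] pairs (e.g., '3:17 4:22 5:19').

Answer: 4:39 5:39

Derivation:
P[k] = A[0] + ... + A[k]
P[k] includes A[4] iff k >= 4
Affected indices: 4, 5, ..., 5; delta = -2
  P[4]: 41 + -2 = 39
  P[5]: 41 + -2 = 39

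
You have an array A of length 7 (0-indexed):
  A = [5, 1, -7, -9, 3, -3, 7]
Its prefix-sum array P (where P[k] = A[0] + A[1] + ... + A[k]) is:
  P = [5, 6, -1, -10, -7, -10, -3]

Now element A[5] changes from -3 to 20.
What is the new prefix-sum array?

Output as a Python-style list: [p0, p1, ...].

Change: A[5] -3 -> 20, delta = 23
P[k] for k < 5: unchanged (A[5] not included)
P[k] for k >= 5: shift by delta = 23
  P[0] = 5 + 0 = 5
  P[1] = 6 + 0 = 6
  P[2] = -1 + 0 = -1
  P[3] = -10 + 0 = -10
  P[4] = -7 + 0 = -7
  P[5] = -10 + 23 = 13
  P[6] = -3 + 23 = 20

Answer: [5, 6, -1, -10, -7, 13, 20]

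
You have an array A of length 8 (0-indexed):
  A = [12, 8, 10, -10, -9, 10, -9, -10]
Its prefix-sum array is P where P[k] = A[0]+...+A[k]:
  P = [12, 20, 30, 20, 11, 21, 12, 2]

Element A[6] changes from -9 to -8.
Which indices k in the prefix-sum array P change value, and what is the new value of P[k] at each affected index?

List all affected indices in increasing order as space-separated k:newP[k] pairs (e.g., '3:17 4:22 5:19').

Answer: 6:13 7:3

Derivation:
P[k] = A[0] + ... + A[k]
P[k] includes A[6] iff k >= 6
Affected indices: 6, 7, ..., 7; delta = 1
  P[6]: 12 + 1 = 13
  P[7]: 2 + 1 = 3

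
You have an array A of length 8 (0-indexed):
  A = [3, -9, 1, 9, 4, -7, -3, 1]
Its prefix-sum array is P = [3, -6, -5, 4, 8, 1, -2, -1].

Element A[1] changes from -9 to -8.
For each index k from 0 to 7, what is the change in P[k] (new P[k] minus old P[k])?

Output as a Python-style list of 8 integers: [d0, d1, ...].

Answer: [0, 1, 1, 1, 1, 1, 1, 1]

Derivation:
Element change: A[1] -9 -> -8, delta = 1
For k < 1: P[k] unchanged, delta_P[k] = 0
For k >= 1: P[k] shifts by exactly 1
Delta array: [0, 1, 1, 1, 1, 1, 1, 1]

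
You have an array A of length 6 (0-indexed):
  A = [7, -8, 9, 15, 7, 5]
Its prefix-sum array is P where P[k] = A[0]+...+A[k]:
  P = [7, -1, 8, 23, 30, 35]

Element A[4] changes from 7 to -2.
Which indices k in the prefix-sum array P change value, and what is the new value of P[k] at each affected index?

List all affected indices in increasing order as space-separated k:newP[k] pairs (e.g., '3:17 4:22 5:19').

Answer: 4:21 5:26

Derivation:
P[k] = A[0] + ... + A[k]
P[k] includes A[4] iff k >= 4
Affected indices: 4, 5, ..., 5; delta = -9
  P[4]: 30 + -9 = 21
  P[5]: 35 + -9 = 26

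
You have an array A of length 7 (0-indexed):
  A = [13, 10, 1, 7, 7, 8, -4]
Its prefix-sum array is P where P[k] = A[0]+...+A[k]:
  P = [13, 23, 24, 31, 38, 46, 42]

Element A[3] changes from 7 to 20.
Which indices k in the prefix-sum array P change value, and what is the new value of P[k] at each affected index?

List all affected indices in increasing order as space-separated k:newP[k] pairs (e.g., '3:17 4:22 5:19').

Answer: 3:44 4:51 5:59 6:55

Derivation:
P[k] = A[0] + ... + A[k]
P[k] includes A[3] iff k >= 3
Affected indices: 3, 4, ..., 6; delta = 13
  P[3]: 31 + 13 = 44
  P[4]: 38 + 13 = 51
  P[5]: 46 + 13 = 59
  P[6]: 42 + 13 = 55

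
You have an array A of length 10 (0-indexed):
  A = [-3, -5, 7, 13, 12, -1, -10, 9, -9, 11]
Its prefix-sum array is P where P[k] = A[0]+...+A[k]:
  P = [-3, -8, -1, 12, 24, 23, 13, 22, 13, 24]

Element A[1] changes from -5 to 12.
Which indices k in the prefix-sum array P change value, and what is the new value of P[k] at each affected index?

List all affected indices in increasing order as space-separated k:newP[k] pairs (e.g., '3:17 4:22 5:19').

P[k] = A[0] + ... + A[k]
P[k] includes A[1] iff k >= 1
Affected indices: 1, 2, ..., 9; delta = 17
  P[1]: -8 + 17 = 9
  P[2]: -1 + 17 = 16
  P[3]: 12 + 17 = 29
  P[4]: 24 + 17 = 41
  P[5]: 23 + 17 = 40
  P[6]: 13 + 17 = 30
  P[7]: 22 + 17 = 39
  P[8]: 13 + 17 = 30
  P[9]: 24 + 17 = 41

Answer: 1:9 2:16 3:29 4:41 5:40 6:30 7:39 8:30 9:41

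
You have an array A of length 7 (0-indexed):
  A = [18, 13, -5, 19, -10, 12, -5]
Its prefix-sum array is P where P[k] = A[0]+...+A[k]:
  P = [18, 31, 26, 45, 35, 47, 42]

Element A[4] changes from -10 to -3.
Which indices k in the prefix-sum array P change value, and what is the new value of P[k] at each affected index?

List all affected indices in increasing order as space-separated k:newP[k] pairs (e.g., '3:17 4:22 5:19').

Answer: 4:42 5:54 6:49

Derivation:
P[k] = A[0] + ... + A[k]
P[k] includes A[4] iff k >= 4
Affected indices: 4, 5, ..., 6; delta = 7
  P[4]: 35 + 7 = 42
  P[5]: 47 + 7 = 54
  P[6]: 42 + 7 = 49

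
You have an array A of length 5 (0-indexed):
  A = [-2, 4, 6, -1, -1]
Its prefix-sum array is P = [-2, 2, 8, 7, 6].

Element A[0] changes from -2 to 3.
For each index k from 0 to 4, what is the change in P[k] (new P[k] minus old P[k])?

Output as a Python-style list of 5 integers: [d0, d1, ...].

Element change: A[0] -2 -> 3, delta = 5
For k < 0: P[k] unchanged, delta_P[k] = 0
For k >= 0: P[k] shifts by exactly 5
Delta array: [5, 5, 5, 5, 5]

Answer: [5, 5, 5, 5, 5]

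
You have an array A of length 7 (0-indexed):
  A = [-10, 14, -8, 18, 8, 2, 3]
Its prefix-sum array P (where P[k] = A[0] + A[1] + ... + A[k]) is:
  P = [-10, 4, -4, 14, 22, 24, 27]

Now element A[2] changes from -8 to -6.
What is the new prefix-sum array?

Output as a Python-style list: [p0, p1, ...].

Change: A[2] -8 -> -6, delta = 2
P[k] for k < 2: unchanged (A[2] not included)
P[k] for k >= 2: shift by delta = 2
  P[0] = -10 + 0 = -10
  P[1] = 4 + 0 = 4
  P[2] = -4 + 2 = -2
  P[3] = 14 + 2 = 16
  P[4] = 22 + 2 = 24
  P[5] = 24 + 2 = 26
  P[6] = 27 + 2 = 29

Answer: [-10, 4, -2, 16, 24, 26, 29]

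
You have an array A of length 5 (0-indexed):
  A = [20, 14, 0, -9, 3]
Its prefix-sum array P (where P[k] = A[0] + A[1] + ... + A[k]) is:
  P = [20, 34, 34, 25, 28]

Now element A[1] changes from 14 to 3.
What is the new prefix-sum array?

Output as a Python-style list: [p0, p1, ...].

Answer: [20, 23, 23, 14, 17]

Derivation:
Change: A[1] 14 -> 3, delta = -11
P[k] for k < 1: unchanged (A[1] not included)
P[k] for k >= 1: shift by delta = -11
  P[0] = 20 + 0 = 20
  P[1] = 34 + -11 = 23
  P[2] = 34 + -11 = 23
  P[3] = 25 + -11 = 14
  P[4] = 28 + -11 = 17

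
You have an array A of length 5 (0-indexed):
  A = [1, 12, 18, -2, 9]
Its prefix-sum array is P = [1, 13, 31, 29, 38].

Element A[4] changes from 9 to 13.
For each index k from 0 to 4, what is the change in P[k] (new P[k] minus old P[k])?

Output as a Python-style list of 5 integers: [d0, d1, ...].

Answer: [0, 0, 0, 0, 4]

Derivation:
Element change: A[4] 9 -> 13, delta = 4
For k < 4: P[k] unchanged, delta_P[k] = 0
For k >= 4: P[k] shifts by exactly 4
Delta array: [0, 0, 0, 0, 4]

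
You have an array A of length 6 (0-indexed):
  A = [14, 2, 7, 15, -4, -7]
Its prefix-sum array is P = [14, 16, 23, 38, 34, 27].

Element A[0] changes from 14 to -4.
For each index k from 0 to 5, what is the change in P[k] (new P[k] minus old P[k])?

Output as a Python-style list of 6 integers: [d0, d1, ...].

Element change: A[0] 14 -> -4, delta = -18
For k < 0: P[k] unchanged, delta_P[k] = 0
For k >= 0: P[k] shifts by exactly -18
Delta array: [-18, -18, -18, -18, -18, -18]

Answer: [-18, -18, -18, -18, -18, -18]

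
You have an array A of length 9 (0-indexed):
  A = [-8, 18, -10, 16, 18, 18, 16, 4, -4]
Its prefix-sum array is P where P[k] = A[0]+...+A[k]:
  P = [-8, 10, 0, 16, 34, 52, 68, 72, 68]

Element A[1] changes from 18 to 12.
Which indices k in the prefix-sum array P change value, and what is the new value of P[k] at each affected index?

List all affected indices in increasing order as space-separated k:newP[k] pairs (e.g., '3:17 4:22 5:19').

P[k] = A[0] + ... + A[k]
P[k] includes A[1] iff k >= 1
Affected indices: 1, 2, ..., 8; delta = -6
  P[1]: 10 + -6 = 4
  P[2]: 0 + -6 = -6
  P[3]: 16 + -6 = 10
  P[4]: 34 + -6 = 28
  P[5]: 52 + -6 = 46
  P[6]: 68 + -6 = 62
  P[7]: 72 + -6 = 66
  P[8]: 68 + -6 = 62

Answer: 1:4 2:-6 3:10 4:28 5:46 6:62 7:66 8:62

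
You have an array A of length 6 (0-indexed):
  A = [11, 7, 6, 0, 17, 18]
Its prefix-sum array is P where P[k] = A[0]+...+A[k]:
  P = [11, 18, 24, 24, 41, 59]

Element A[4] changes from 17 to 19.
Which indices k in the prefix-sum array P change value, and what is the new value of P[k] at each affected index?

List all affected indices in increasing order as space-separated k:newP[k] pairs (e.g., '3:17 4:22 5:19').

Answer: 4:43 5:61

Derivation:
P[k] = A[0] + ... + A[k]
P[k] includes A[4] iff k >= 4
Affected indices: 4, 5, ..., 5; delta = 2
  P[4]: 41 + 2 = 43
  P[5]: 59 + 2 = 61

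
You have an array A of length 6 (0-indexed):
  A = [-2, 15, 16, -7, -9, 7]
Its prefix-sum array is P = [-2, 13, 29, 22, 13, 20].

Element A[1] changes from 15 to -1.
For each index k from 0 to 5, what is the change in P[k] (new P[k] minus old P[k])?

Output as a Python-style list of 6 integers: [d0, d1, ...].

Answer: [0, -16, -16, -16, -16, -16]

Derivation:
Element change: A[1] 15 -> -1, delta = -16
For k < 1: P[k] unchanged, delta_P[k] = 0
For k >= 1: P[k] shifts by exactly -16
Delta array: [0, -16, -16, -16, -16, -16]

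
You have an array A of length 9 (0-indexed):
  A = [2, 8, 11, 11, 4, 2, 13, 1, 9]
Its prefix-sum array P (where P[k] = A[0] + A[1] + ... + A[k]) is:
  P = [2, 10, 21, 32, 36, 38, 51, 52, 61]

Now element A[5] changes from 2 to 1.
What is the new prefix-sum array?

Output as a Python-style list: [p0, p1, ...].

Change: A[5] 2 -> 1, delta = -1
P[k] for k < 5: unchanged (A[5] not included)
P[k] for k >= 5: shift by delta = -1
  P[0] = 2 + 0 = 2
  P[1] = 10 + 0 = 10
  P[2] = 21 + 0 = 21
  P[3] = 32 + 0 = 32
  P[4] = 36 + 0 = 36
  P[5] = 38 + -1 = 37
  P[6] = 51 + -1 = 50
  P[7] = 52 + -1 = 51
  P[8] = 61 + -1 = 60

Answer: [2, 10, 21, 32, 36, 37, 50, 51, 60]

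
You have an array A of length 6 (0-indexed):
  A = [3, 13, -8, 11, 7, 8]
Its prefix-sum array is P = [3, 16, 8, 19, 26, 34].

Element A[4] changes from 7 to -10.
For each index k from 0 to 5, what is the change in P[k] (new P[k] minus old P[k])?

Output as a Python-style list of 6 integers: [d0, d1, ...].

Answer: [0, 0, 0, 0, -17, -17]

Derivation:
Element change: A[4] 7 -> -10, delta = -17
For k < 4: P[k] unchanged, delta_P[k] = 0
For k >= 4: P[k] shifts by exactly -17
Delta array: [0, 0, 0, 0, -17, -17]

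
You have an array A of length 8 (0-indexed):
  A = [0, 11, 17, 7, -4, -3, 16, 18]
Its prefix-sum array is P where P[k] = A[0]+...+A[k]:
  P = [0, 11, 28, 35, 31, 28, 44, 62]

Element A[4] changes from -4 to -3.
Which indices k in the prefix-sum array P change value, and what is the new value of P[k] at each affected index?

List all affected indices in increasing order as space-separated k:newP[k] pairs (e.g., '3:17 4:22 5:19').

P[k] = A[0] + ... + A[k]
P[k] includes A[4] iff k >= 4
Affected indices: 4, 5, ..., 7; delta = 1
  P[4]: 31 + 1 = 32
  P[5]: 28 + 1 = 29
  P[6]: 44 + 1 = 45
  P[7]: 62 + 1 = 63

Answer: 4:32 5:29 6:45 7:63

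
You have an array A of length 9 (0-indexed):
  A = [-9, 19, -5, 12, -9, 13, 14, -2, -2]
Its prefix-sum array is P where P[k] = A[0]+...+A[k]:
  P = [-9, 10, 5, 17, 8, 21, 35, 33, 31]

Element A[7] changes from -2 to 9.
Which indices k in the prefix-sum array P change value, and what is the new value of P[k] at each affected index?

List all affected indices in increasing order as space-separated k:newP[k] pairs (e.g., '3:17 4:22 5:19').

P[k] = A[0] + ... + A[k]
P[k] includes A[7] iff k >= 7
Affected indices: 7, 8, ..., 8; delta = 11
  P[7]: 33 + 11 = 44
  P[8]: 31 + 11 = 42

Answer: 7:44 8:42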